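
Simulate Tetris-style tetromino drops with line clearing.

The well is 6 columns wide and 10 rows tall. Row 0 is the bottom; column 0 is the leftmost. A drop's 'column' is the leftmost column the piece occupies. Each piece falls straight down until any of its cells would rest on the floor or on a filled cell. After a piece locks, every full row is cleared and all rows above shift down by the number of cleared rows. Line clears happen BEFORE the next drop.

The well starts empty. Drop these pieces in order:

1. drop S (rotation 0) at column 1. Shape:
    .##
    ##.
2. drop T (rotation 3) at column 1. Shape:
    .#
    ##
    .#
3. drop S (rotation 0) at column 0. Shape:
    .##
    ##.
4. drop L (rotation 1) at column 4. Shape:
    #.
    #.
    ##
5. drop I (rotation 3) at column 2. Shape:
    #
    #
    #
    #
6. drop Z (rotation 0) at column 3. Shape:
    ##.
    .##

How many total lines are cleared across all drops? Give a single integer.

Answer: 0

Derivation:
Drop 1: S rot0 at col 1 lands with bottom-row=0; cleared 0 line(s) (total 0); column heights now [0 1 2 2 0 0], max=2
Drop 2: T rot3 at col 1 lands with bottom-row=2; cleared 0 line(s) (total 0); column heights now [0 4 5 2 0 0], max=5
Drop 3: S rot0 at col 0 lands with bottom-row=4; cleared 0 line(s) (total 0); column heights now [5 6 6 2 0 0], max=6
Drop 4: L rot1 at col 4 lands with bottom-row=0; cleared 0 line(s) (total 0); column heights now [5 6 6 2 3 1], max=6
Drop 5: I rot3 at col 2 lands with bottom-row=6; cleared 0 line(s) (total 0); column heights now [5 6 10 2 3 1], max=10
Drop 6: Z rot0 at col 3 lands with bottom-row=3; cleared 0 line(s) (total 0); column heights now [5 6 10 5 5 4], max=10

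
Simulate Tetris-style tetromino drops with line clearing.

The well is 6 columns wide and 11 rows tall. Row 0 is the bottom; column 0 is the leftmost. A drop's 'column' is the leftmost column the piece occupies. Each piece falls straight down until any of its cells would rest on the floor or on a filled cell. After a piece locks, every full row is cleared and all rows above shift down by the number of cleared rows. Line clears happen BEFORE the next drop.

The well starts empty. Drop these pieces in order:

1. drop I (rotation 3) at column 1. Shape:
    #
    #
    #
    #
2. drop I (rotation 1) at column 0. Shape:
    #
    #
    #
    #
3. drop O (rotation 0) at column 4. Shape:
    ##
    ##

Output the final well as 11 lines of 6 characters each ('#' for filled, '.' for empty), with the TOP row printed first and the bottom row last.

Answer: ......
......
......
......
......
......
......
##....
##....
##..##
##..##

Derivation:
Drop 1: I rot3 at col 1 lands with bottom-row=0; cleared 0 line(s) (total 0); column heights now [0 4 0 0 0 0], max=4
Drop 2: I rot1 at col 0 lands with bottom-row=0; cleared 0 line(s) (total 0); column heights now [4 4 0 0 0 0], max=4
Drop 3: O rot0 at col 4 lands with bottom-row=0; cleared 0 line(s) (total 0); column heights now [4 4 0 0 2 2], max=4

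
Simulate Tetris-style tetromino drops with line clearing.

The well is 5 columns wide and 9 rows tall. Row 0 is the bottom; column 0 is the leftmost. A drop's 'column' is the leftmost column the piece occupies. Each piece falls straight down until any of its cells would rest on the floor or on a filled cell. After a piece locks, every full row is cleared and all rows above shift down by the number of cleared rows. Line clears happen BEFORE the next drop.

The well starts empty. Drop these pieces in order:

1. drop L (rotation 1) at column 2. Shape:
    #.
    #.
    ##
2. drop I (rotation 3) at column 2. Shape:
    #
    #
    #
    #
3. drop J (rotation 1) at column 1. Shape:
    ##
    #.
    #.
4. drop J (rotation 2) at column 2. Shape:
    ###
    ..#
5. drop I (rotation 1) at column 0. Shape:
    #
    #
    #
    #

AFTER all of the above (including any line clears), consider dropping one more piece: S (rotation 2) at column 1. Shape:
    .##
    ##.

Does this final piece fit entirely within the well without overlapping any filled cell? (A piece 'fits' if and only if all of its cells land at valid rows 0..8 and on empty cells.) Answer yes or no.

Answer: no

Derivation:
Drop 1: L rot1 at col 2 lands with bottom-row=0; cleared 0 line(s) (total 0); column heights now [0 0 3 1 0], max=3
Drop 2: I rot3 at col 2 lands with bottom-row=3; cleared 0 line(s) (total 0); column heights now [0 0 7 1 0], max=7
Drop 3: J rot1 at col 1 lands with bottom-row=5; cleared 0 line(s) (total 0); column heights now [0 8 8 1 0], max=8
Drop 4: J rot2 at col 2 lands with bottom-row=7; cleared 0 line(s) (total 0); column heights now [0 8 9 9 9], max=9
Drop 5: I rot1 at col 0 lands with bottom-row=0; cleared 0 line(s) (total 0); column heights now [4 8 9 9 9], max=9
Test piece S rot2 at col 1 (width 3): heights before test = [4 8 9 9 9]; fits = False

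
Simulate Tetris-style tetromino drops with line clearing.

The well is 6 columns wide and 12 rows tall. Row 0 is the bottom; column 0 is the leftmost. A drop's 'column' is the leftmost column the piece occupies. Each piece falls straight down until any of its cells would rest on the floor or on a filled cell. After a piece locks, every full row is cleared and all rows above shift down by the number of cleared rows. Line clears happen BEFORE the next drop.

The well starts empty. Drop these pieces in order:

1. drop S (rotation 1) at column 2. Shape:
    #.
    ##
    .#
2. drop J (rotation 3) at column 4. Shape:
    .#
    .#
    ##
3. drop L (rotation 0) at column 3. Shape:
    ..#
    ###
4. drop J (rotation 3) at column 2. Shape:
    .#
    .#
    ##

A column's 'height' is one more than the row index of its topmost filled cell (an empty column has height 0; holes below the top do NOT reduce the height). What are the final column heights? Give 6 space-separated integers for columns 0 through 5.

Answer: 0 0 5 7 4 5

Derivation:
Drop 1: S rot1 at col 2 lands with bottom-row=0; cleared 0 line(s) (total 0); column heights now [0 0 3 2 0 0], max=3
Drop 2: J rot3 at col 4 lands with bottom-row=0; cleared 0 line(s) (total 0); column heights now [0 0 3 2 1 3], max=3
Drop 3: L rot0 at col 3 lands with bottom-row=3; cleared 0 line(s) (total 0); column heights now [0 0 3 4 4 5], max=5
Drop 4: J rot3 at col 2 lands with bottom-row=4; cleared 0 line(s) (total 0); column heights now [0 0 5 7 4 5], max=7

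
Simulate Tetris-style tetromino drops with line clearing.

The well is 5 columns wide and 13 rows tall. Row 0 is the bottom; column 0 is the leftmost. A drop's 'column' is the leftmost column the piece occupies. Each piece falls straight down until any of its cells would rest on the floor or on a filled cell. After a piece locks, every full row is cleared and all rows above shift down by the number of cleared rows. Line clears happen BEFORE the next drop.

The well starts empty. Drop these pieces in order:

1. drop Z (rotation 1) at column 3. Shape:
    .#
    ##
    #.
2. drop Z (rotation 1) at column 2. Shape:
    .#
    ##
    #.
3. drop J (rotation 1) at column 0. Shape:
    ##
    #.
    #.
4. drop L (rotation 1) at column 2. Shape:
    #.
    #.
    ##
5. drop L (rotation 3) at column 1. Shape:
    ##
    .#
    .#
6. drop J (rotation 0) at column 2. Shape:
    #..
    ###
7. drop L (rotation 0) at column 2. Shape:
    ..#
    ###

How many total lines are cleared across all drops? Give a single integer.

Answer: 1

Derivation:
Drop 1: Z rot1 at col 3 lands with bottom-row=0; cleared 0 line(s) (total 0); column heights now [0 0 0 2 3], max=3
Drop 2: Z rot1 at col 2 lands with bottom-row=1; cleared 0 line(s) (total 0); column heights now [0 0 3 4 3], max=4
Drop 3: J rot1 at col 0 lands with bottom-row=0; cleared 1 line(s) (total 1); column heights now [2 0 2 3 2], max=3
Drop 4: L rot1 at col 2 lands with bottom-row=3; cleared 0 line(s) (total 1); column heights now [2 0 6 4 2], max=6
Drop 5: L rot3 at col 1 lands with bottom-row=6; cleared 0 line(s) (total 1); column heights now [2 9 9 4 2], max=9
Drop 6: J rot0 at col 2 lands with bottom-row=9; cleared 0 line(s) (total 1); column heights now [2 9 11 10 10], max=11
Drop 7: L rot0 at col 2 lands with bottom-row=11; cleared 0 line(s) (total 1); column heights now [2 9 12 12 13], max=13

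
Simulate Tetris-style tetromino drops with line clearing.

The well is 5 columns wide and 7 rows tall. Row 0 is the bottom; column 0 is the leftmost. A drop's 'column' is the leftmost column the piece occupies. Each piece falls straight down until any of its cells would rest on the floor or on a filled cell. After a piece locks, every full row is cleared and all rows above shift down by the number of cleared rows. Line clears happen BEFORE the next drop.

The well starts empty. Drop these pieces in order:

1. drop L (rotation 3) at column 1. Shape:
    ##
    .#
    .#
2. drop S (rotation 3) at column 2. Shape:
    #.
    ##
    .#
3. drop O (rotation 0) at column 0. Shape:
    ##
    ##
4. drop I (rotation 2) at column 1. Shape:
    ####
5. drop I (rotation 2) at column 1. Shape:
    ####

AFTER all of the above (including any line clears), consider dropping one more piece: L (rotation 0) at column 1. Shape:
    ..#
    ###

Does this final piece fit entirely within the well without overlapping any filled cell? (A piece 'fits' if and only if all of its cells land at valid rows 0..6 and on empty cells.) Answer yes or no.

Answer: no

Derivation:
Drop 1: L rot3 at col 1 lands with bottom-row=0; cleared 0 line(s) (total 0); column heights now [0 3 3 0 0], max=3
Drop 2: S rot3 at col 2 lands with bottom-row=2; cleared 0 line(s) (total 0); column heights now [0 3 5 4 0], max=5
Drop 3: O rot0 at col 0 lands with bottom-row=3; cleared 0 line(s) (total 0); column heights now [5 5 5 4 0], max=5
Drop 4: I rot2 at col 1 lands with bottom-row=5; cleared 0 line(s) (total 0); column heights now [5 6 6 6 6], max=6
Drop 5: I rot2 at col 1 lands with bottom-row=6; cleared 0 line(s) (total 0); column heights now [5 7 7 7 7], max=7
Test piece L rot0 at col 1 (width 3): heights before test = [5 7 7 7 7]; fits = False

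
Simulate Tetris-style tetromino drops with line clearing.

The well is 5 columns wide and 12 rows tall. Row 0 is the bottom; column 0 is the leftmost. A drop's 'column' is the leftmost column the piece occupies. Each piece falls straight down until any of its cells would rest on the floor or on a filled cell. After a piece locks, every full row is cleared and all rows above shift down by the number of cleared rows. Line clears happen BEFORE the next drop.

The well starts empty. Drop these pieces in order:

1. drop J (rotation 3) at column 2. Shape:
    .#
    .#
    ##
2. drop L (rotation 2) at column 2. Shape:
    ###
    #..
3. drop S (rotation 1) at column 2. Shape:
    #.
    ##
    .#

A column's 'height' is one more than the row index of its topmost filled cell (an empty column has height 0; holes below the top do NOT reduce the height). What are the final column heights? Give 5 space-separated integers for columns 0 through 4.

Answer: 0 0 7 6 4

Derivation:
Drop 1: J rot3 at col 2 lands with bottom-row=0; cleared 0 line(s) (total 0); column heights now [0 0 1 3 0], max=3
Drop 2: L rot2 at col 2 lands with bottom-row=2; cleared 0 line(s) (total 0); column heights now [0 0 4 4 4], max=4
Drop 3: S rot1 at col 2 lands with bottom-row=4; cleared 0 line(s) (total 0); column heights now [0 0 7 6 4], max=7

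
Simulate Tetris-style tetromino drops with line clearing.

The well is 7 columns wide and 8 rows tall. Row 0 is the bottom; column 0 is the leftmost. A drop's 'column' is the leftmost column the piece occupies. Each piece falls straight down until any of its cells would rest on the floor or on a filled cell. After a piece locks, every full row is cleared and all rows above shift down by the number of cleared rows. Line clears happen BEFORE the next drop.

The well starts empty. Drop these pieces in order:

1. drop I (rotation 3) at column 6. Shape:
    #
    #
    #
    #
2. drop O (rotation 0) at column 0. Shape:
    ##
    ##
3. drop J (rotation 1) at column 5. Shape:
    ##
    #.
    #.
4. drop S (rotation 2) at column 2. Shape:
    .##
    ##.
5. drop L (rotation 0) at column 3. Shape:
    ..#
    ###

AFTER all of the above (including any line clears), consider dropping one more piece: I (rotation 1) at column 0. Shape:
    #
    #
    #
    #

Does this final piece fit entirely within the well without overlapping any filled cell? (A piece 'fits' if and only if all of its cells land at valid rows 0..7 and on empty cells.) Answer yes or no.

Drop 1: I rot3 at col 6 lands with bottom-row=0; cleared 0 line(s) (total 0); column heights now [0 0 0 0 0 0 4], max=4
Drop 2: O rot0 at col 0 lands with bottom-row=0; cleared 0 line(s) (total 0); column heights now [2 2 0 0 0 0 4], max=4
Drop 3: J rot1 at col 5 lands with bottom-row=2; cleared 0 line(s) (total 0); column heights now [2 2 0 0 0 5 5], max=5
Drop 4: S rot2 at col 2 lands with bottom-row=0; cleared 0 line(s) (total 0); column heights now [2 2 1 2 2 5 5], max=5
Drop 5: L rot0 at col 3 lands with bottom-row=5; cleared 0 line(s) (total 0); column heights now [2 2 1 6 6 7 5], max=7
Test piece I rot1 at col 0 (width 1): heights before test = [2 2 1 6 6 7 5]; fits = True

Answer: yes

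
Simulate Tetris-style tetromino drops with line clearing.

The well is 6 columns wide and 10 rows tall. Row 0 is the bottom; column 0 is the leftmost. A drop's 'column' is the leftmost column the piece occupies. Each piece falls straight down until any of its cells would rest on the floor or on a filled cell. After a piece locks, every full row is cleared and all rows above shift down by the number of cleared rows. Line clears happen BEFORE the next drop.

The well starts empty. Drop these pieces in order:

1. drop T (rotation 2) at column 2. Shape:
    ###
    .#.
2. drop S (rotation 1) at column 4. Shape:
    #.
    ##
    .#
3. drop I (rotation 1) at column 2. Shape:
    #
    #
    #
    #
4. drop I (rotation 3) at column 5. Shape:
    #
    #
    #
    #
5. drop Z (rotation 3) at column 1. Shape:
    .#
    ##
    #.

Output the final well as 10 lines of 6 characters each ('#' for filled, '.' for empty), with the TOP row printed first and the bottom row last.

Drop 1: T rot2 at col 2 lands with bottom-row=0; cleared 0 line(s) (total 0); column heights now [0 0 2 2 2 0], max=2
Drop 2: S rot1 at col 4 lands with bottom-row=1; cleared 0 line(s) (total 0); column heights now [0 0 2 2 4 3], max=4
Drop 3: I rot1 at col 2 lands with bottom-row=2; cleared 0 line(s) (total 0); column heights now [0 0 6 2 4 3], max=6
Drop 4: I rot3 at col 5 lands with bottom-row=3; cleared 0 line(s) (total 0); column heights now [0 0 6 2 4 7], max=7
Drop 5: Z rot3 at col 1 lands with bottom-row=5; cleared 0 line(s) (total 0); column heights now [0 7 8 2 4 7], max=8

Answer: ......
......
..#...
.##..#
.##..#
..#..#
..#.##
..#.##
..####
...#..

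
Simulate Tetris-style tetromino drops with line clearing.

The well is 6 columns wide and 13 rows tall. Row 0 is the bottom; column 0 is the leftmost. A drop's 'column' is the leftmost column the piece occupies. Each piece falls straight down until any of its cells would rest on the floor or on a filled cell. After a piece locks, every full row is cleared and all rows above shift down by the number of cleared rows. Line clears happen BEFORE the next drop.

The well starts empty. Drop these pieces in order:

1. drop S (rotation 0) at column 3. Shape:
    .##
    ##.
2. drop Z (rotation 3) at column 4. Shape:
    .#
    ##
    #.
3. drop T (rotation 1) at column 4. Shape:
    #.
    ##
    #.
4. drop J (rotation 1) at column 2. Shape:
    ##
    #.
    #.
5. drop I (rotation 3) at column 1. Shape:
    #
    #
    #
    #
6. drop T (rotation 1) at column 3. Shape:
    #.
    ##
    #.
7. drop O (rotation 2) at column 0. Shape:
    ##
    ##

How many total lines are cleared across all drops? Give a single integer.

Drop 1: S rot0 at col 3 lands with bottom-row=0; cleared 0 line(s) (total 0); column heights now [0 0 0 1 2 2], max=2
Drop 2: Z rot3 at col 4 lands with bottom-row=2; cleared 0 line(s) (total 0); column heights now [0 0 0 1 4 5], max=5
Drop 3: T rot1 at col 4 lands with bottom-row=4; cleared 0 line(s) (total 0); column heights now [0 0 0 1 7 6], max=7
Drop 4: J rot1 at col 2 lands with bottom-row=0; cleared 0 line(s) (total 0); column heights now [0 0 3 3 7 6], max=7
Drop 5: I rot3 at col 1 lands with bottom-row=0; cleared 0 line(s) (total 0); column heights now [0 4 3 3 7 6], max=7
Drop 6: T rot1 at col 3 lands with bottom-row=6; cleared 0 line(s) (total 0); column heights now [0 4 3 9 8 6], max=9
Drop 7: O rot2 at col 0 lands with bottom-row=4; cleared 0 line(s) (total 0); column heights now [6 6 3 9 8 6], max=9

Answer: 0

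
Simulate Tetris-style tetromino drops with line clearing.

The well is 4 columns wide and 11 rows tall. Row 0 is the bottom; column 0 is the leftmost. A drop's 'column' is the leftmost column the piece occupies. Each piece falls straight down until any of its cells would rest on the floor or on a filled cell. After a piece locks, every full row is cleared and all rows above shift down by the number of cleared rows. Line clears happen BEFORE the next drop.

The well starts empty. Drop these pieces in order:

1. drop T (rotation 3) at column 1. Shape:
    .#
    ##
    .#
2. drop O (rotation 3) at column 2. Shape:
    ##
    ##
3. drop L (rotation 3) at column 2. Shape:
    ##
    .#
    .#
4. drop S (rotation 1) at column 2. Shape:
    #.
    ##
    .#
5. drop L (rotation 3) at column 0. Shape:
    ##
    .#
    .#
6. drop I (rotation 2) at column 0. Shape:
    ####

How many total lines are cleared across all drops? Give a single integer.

Drop 1: T rot3 at col 1 lands with bottom-row=0; cleared 0 line(s) (total 0); column heights now [0 2 3 0], max=3
Drop 2: O rot3 at col 2 lands with bottom-row=3; cleared 0 line(s) (total 0); column heights now [0 2 5 5], max=5
Drop 3: L rot3 at col 2 lands with bottom-row=5; cleared 0 line(s) (total 0); column heights now [0 2 8 8], max=8
Drop 4: S rot1 at col 2 lands with bottom-row=8; cleared 0 line(s) (total 0); column heights now [0 2 11 10], max=11
Drop 5: L rot3 at col 0 lands with bottom-row=2; cleared 1 line(s) (total 1); column heights now [0 4 10 9], max=10
Drop 6: I rot2 at col 0 lands with bottom-row=10; cleared 1 line(s) (total 2); column heights now [0 4 10 9], max=10

Answer: 2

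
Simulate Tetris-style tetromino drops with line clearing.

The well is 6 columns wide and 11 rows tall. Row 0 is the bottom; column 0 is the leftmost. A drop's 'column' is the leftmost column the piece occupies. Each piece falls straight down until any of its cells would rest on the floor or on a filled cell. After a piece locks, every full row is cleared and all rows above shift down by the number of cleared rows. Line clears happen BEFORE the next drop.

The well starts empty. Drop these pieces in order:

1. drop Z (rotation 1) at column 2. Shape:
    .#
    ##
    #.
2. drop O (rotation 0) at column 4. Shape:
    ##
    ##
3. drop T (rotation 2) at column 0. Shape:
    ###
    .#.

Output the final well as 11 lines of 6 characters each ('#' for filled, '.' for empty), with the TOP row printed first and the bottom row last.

Drop 1: Z rot1 at col 2 lands with bottom-row=0; cleared 0 line(s) (total 0); column heights now [0 0 2 3 0 0], max=3
Drop 2: O rot0 at col 4 lands with bottom-row=0; cleared 0 line(s) (total 0); column heights now [0 0 2 3 2 2], max=3
Drop 3: T rot2 at col 0 lands with bottom-row=1; cleared 0 line(s) (total 0); column heights now [3 3 3 3 2 2], max=3

Answer: ......
......
......
......
......
......
......
......
####..
.#####
..#.##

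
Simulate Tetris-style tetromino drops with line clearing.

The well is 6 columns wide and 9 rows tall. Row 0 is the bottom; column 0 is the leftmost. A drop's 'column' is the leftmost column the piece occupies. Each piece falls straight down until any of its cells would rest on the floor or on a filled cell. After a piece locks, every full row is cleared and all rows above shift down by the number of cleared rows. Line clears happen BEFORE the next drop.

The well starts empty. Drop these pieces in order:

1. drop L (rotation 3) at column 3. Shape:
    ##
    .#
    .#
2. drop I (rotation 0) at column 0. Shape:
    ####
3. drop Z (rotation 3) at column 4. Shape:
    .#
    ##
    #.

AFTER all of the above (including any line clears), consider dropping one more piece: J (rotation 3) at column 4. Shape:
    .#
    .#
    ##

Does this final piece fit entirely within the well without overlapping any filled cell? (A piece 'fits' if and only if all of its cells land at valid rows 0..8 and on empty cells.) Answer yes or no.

Drop 1: L rot3 at col 3 lands with bottom-row=0; cleared 0 line(s) (total 0); column heights now [0 0 0 3 3 0], max=3
Drop 2: I rot0 at col 0 lands with bottom-row=3; cleared 0 line(s) (total 0); column heights now [4 4 4 4 3 0], max=4
Drop 3: Z rot3 at col 4 lands with bottom-row=3; cleared 0 line(s) (total 0); column heights now [4 4 4 4 5 6], max=6
Test piece J rot3 at col 4 (width 2): heights before test = [4 4 4 4 5 6]; fits = True

Answer: yes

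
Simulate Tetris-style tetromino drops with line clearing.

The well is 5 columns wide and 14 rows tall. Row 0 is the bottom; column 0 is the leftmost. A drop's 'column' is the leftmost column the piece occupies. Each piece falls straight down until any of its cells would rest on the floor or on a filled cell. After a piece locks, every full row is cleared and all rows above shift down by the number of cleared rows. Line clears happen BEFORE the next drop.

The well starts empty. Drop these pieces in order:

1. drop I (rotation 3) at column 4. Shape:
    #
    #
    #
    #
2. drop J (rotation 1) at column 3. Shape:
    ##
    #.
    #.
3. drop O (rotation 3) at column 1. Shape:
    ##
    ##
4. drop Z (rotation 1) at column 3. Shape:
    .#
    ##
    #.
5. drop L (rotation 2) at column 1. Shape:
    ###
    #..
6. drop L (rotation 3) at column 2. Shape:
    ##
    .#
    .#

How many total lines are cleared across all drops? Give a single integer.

Answer: 0

Derivation:
Drop 1: I rot3 at col 4 lands with bottom-row=0; cleared 0 line(s) (total 0); column heights now [0 0 0 0 4], max=4
Drop 2: J rot1 at col 3 lands with bottom-row=2; cleared 0 line(s) (total 0); column heights now [0 0 0 5 5], max=5
Drop 3: O rot3 at col 1 lands with bottom-row=0; cleared 0 line(s) (total 0); column heights now [0 2 2 5 5], max=5
Drop 4: Z rot1 at col 3 lands with bottom-row=5; cleared 0 line(s) (total 0); column heights now [0 2 2 7 8], max=8
Drop 5: L rot2 at col 1 lands with bottom-row=6; cleared 0 line(s) (total 0); column heights now [0 8 8 8 8], max=8
Drop 6: L rot3 at col 2 lands with bottom-row=8; cleared 0 line(s) (total 0); column heights now [0 8 11 11 8], max=11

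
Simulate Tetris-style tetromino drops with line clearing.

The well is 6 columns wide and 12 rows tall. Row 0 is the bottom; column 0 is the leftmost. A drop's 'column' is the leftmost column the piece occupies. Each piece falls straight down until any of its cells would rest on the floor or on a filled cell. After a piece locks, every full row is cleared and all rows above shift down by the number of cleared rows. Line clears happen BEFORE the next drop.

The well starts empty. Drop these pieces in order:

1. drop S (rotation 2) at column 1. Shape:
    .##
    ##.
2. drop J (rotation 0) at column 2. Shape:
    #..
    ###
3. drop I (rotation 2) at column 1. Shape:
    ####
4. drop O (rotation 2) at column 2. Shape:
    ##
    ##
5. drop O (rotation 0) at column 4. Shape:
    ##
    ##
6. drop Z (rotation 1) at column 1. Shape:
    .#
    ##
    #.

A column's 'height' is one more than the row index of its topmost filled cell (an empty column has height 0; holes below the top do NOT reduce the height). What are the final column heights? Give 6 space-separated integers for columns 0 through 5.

Drop 1: S rot2 at col 1 lands with bottom-row=0; cleared 0 line(s) (total 0); column heights now [0 1 2 2 0 0], max=2
Drop 2: J rot0 at col 2 lands with bottom-row=2; cleared 0 line(s) (total 0); column heights now [0 1 4 3 3 0], max=4
Drop 3: I rot2 at col 1 lands with bottom-row=4; cleared 0 line(s) (total 0); column heights now [0 5 5 5 5 0], max=5
Drop 4: O rot2 at col 2 lands with bottom-row=5; cleared 0 line(s) (total 0); column heights now [0 5 7 7 5 0], max=7
Drop 5: O rot0 at col 4 lands with bottom-row=5; cleared 0 line(s) (total 0); column heights now [0 5 7 7 7 7], max=7
Drop 6: Z rot1 at col 1 lands with bottom-row=6; cleared 0 line(s) (total 0); column heights now [0 8 9 7 7 7], max=9

Answer: 0 8 9 7 7 7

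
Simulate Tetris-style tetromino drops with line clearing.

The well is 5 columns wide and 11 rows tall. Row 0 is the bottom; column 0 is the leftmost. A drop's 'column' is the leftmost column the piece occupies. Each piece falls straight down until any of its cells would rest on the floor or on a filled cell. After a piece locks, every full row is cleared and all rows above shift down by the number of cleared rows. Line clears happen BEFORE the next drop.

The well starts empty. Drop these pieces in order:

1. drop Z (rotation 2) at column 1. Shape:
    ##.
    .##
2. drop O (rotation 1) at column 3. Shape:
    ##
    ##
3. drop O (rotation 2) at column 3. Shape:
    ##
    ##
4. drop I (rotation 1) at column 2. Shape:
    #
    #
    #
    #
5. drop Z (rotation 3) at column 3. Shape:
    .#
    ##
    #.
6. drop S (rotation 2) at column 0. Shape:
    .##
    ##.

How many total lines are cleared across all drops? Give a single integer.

Answer: 0

Derivation:
Drop 1: Z rot2 at col 1 lands with bottom-row=0; cleared 0 line(s) (total 0); column heights now [0 2 2 1 0], max=2
Drop 2: O rot1 at col 3 lands with bottom-row=1; cleared 0 line(s) (total 0); column heights now [0 2 2 3 3], max=3
Drop 3: O rot2 at col 3 lands with bottom-row=3; cleared 0 line(s) (total 0); column heights now [0 2 2 5 5], max=5
Drop 4: I rot1 at col 2 lands with bottom-row=2; cleared 0 line(s) (total 0); column heights now [0 2 6 5 5], max=6
Drop 5: Z rot3 at col 3 lands with bottom-row=5; cleared 0 line(s) (total 0); column heights now [0 2 6 7 8], max=8
Drop 6: S rot2 at col 0 lands with bottom-row=5; cleared 0 line(s) (total 0); column heights now [6 7 7 7 8], max=8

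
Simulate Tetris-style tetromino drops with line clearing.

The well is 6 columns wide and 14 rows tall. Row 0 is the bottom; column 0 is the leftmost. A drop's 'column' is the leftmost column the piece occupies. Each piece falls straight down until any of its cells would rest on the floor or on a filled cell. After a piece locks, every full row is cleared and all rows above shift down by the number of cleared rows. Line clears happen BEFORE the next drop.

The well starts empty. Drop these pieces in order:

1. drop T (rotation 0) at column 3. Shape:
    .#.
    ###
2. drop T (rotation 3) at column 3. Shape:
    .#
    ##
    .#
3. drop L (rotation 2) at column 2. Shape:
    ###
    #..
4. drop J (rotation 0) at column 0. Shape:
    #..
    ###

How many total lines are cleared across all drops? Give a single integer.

Answer: 0

Derivation:
Drop 1: T rot0 at col 3 lands with bottom-row=0; cleared 0 line(s) (total 0); column heights now [0 0 0 1 2 1], max=2
Drop 2: T rot3 at col 3 lands with bottom-row=2; cleared 0 line(s) (total 0); column heights now [0 0 0 4 5 1], max=5
Drop 3: L rot2 at col 2 lands with bottom-row=4; cleared 0 line(s) (total 0); column heights now [0 0 6 6 6 1], max=6
Drop 4: J rot0 at col 0 lands with bottom-row=6; cleared 0 line(s) (total 0); column heights now [8 7 7 6 6 1], max=8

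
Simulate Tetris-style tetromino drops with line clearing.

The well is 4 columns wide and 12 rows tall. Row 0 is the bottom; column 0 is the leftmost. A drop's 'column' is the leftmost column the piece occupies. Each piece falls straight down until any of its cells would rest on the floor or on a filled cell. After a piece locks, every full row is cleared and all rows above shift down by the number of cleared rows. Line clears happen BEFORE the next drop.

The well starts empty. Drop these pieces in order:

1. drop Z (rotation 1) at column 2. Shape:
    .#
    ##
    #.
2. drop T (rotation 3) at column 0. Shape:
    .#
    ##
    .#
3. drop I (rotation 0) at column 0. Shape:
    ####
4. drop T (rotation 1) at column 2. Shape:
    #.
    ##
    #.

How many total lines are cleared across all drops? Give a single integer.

Drop 1: Z rot1 at col 2 lands with bottom-row=0; cleared 0 line(s) (total 0); column heights now [0 0 2 3], max=3
Drop 2: T rot3 at col 0 lands with bottom-row=0; cleared 1 line(s) (total 1); column heights now [0 2 1 2], max=2
Drop 3: I rot0 at col 0 lands with bottom-row=2; cleared 1 line(s) (total 2); column heights now [0 2 1 2], max=2
Drop 4: T rot1 at col 2 lands with bottom-row=1; cleared 0 line(s) (total 2); column heights now [0 2 4 3], max=4

Answer: 2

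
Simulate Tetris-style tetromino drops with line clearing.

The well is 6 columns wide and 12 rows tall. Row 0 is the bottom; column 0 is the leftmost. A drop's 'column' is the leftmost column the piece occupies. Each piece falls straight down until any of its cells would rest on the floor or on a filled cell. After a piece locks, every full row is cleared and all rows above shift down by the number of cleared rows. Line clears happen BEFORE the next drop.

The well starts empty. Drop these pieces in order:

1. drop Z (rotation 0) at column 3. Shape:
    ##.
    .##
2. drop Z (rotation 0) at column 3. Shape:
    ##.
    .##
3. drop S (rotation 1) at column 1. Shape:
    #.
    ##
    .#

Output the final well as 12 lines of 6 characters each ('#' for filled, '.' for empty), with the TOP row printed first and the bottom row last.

Drop 1: Z rot0 at col 3 lands with bottom-row=0; cleared 0 line(s) (total 0); column heights now [0 0 0 2 2 1], max=2
Drop 2: Z rot0 at col 3 lands with bottom-row=2; cleared 0 line(s) (total 0); column heights now [0 0 0 4 4 3], max=4
Drop 3: S rot1 at col 1 lands with bottom-row=0; cleared 0 line(s) (total 0); column heights now [0 3 2 4 4 3], max=4

Answer: ......
......
......
......
......
......
......
......
...##.
.#..##
.####.
..#.##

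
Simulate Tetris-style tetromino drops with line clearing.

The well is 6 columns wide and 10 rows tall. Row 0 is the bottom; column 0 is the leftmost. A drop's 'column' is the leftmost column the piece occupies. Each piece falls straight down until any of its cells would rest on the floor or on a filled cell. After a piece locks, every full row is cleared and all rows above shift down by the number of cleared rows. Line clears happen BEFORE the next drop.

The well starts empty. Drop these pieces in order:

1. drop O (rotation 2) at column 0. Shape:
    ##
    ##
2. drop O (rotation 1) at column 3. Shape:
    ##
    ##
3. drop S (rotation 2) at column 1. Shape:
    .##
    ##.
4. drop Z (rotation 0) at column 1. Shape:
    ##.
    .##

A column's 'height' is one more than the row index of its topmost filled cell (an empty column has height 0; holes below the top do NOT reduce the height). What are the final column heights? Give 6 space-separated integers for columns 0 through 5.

Drop 1: O rot2 at col 0 lands with bottom-row=0; cleared 0 line(s) (total 0); column heights now [2 2 0 0 0 0], max=2
Drop 2: O rot1 at col 3 lands with bottom-row=0; cleared 0 line(s) (total 0); column heights now [2 2 0 2 2 0], max=2
Drop 3: S rot2 at col 1 lands with bottom-row=2; cleared 0 line(s) (total 0); column heights now [2 3 4 4 2 0], max=4
Drop 4: Z rot0 at col 1 lands with bottom-row=4; cleared 0 line(s) (total 0); column heights now [2 6 6 5 2 0], max=6

Answer: 2 6 6 5 2 0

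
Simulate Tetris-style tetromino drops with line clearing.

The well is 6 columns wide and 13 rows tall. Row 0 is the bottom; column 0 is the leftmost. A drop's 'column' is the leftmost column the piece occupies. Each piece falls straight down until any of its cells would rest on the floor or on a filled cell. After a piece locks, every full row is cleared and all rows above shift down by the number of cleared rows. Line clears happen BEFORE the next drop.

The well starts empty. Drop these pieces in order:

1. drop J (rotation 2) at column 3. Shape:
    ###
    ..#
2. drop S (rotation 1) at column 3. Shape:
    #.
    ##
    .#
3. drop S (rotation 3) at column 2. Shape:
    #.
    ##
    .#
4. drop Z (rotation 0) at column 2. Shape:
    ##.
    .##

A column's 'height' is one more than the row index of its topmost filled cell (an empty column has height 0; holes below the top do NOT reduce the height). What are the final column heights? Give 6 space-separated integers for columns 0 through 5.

Drop 1: J rot2 at col 3 lands with bottom-row=0; cleared 0 line(s) (total 0); column heights now [0 0 0 2 2 2], max=2
Drop 2: S rot1 at col 3 lands with bottom-row=2; cleared 0 line(s) (total 0); column heights now [0 0 0 5 4 2], max=5
Drop 3: S rot3 at col 2 lands with bottom-row=5; cleared 0 line(s) (total 0); column heights now [0 0 8 7 4 2], max=8
Drop 4: Z rot0 at col 2 lands with bottom-row=7; cleared 0 line(s) (total 0); column heights now [0 0 9 9 8 2], max=9

Answer: 0 0 9 9 8 2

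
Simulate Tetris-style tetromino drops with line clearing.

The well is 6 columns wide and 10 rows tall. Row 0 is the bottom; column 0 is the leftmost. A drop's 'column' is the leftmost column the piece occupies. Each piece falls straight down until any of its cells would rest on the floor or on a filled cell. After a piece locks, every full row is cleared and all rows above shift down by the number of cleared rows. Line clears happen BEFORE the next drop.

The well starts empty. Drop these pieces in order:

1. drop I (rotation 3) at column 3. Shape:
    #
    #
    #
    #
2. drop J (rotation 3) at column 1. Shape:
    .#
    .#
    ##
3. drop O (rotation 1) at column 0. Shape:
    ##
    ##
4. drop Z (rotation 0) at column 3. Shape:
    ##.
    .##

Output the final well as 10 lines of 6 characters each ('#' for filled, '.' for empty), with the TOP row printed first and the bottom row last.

Drop 1: I rot3 at col 3 lands with bottom-row=0; cleared 0 line(s) (total 0); column heights now [0 0 0 4 0 0], max=4
Drop 2: J rot3 at col 1 lands with bottom-row=0; cleared 0 line(s) (total 0); column heights now [0 1 3 4 0 0], max=4
Drop 3: O rot1 at col 0 lands with bottom-row=1; cleared 0 line(s) (total 0); column heights now [3 3 3 4 0 0], max=4
Drop 4: Z rot0 at col 3 lands with bottom-row=3; cleared 0 line(s) (total 0); column heights now [3 3 3 5 5 4], max=5

Answer: ......
......
......
......
......
...##.
...###
####..
####..
.###..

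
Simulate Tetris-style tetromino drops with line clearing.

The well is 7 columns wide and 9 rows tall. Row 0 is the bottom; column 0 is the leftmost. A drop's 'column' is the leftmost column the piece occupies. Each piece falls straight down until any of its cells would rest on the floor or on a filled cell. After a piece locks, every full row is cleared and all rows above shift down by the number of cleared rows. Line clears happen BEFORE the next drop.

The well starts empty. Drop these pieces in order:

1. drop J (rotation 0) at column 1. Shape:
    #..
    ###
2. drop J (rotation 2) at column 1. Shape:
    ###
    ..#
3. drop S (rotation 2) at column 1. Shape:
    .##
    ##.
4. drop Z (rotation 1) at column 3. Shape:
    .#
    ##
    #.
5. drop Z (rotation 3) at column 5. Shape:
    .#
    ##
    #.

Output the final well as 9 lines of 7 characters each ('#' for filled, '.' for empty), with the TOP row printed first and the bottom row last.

Drop 1: J rot0 at col 1 lands with bottom-row=0; cleared 0 line(s) (total 0); column heights now [0 2 1 1 0 0 0], max=2
Drop 2: J rot2 at col 1 lands with bottom-row=1; cleared 0 line(s) (total 0); column heights now [0 3 3 3 0 0 0], max=3
Drop 3: S rot2 at col 1 lands with bottom-row=3; cleared 0 line(s) (total 0); column heights now [0 4 5 5 0 0 0], max=5
Drop 4: Z rot1 at col 3 lands with bottom-row=5; cleared 0 line(s) (total 0); column heights now [0 4 5 7 8 0 0], max=8
Drop 5: Z rot3 at col 5 lands with bottom-row=0; cleared 0 line(s) (total 0); column heights now [0 4 5 7 8 2 3], max=8

Answer: .......
....#..
...##..
...#...
..##...
.##....
.###..#
.#.#.##
.###.#.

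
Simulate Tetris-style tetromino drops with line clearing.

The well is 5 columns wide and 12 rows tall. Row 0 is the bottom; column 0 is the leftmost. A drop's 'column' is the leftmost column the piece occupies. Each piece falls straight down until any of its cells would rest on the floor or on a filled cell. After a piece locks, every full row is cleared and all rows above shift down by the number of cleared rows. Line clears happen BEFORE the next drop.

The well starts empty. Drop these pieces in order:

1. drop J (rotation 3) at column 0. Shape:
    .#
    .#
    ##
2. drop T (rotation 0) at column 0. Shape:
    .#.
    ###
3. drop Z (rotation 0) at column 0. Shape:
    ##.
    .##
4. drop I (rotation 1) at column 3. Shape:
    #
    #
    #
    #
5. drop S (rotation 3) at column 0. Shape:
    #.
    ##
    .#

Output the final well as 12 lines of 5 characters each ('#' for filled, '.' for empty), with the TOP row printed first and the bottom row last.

Answer: .....
.....
#....
##...
.#...
##...
.##..
.#...
####.
.#.#.
.#.#.
##.#.

Derivation:
Drop 1: J rot3 at col 0 lands with bottom-row=0; cleared 0 line(s) (total 0); column heights now [1 3 0 0 0], max=3
Drop 2: T rot0 at col 0 lands with bottom-row=3; cleared 0 line(s) (total 0); column heights now [4 5 4 0 0], max=5
Drop 3: Z rot0 at col 0 lands with bottom-row=5; cleared 0 line(s) (total 0); column heights now [7 7 6 0 0], max=7
Drop 4: I rot1 at col 3 lands with bottom-row=0; cleared 0 line(s) (total 0); column heights now [7 7 6 4 0], max=7
Drop 5: S rot3 at col 0 lands with bottom-row=7; cleared 0 line(s) (total 0); column heights now [10 9 6 4 0], max=10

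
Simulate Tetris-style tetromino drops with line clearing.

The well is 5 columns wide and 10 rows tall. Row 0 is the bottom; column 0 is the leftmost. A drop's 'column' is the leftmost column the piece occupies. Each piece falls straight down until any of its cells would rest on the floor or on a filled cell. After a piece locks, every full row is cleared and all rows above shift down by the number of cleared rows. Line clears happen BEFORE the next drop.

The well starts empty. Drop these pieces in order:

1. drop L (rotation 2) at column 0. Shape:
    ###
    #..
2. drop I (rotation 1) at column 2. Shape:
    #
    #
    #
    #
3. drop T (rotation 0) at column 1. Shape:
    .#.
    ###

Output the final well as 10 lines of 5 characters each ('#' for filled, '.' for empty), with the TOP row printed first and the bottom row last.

Drop 1: L rot2 at col 0 lands with bottom-row=0; cleared 0 line(s) (total 0); column heights now [2 2 2 0 0], max=2
Drop 2: I rot1 at col 2 lands with bottom-row=2; cleared 0 line(s) (total 0); column heights now [2 2 6 0 0], max=6
Drop 3: T rot0 at col 1 lands with bottom-row=6; cleared 0 line(s) (total 0); column heights now [2 7 8 7 0], max=8

Answer: .....
.....
..#..
.###.
..#..
..#..
..#..
..#..
###..
#....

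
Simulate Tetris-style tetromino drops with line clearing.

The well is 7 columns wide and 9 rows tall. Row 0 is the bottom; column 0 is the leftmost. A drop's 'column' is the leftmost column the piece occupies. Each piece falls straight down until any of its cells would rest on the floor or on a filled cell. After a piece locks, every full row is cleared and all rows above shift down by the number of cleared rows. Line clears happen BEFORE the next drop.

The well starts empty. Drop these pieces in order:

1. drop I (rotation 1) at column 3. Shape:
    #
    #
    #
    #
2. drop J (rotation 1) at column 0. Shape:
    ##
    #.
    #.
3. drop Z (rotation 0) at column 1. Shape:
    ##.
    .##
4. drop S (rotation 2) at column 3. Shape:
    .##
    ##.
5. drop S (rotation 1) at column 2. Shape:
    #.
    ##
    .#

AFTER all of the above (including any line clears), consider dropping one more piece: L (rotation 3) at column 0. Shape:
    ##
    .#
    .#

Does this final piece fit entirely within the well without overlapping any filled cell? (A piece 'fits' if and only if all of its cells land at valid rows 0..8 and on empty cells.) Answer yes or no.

Drop 1: I rot1 at col 3 lands with bottom-row=0; cleared 0 line(s) (total 0); column heights now [0 0 0 4 0 0 0], max=4
Drop 2: J rot1 at col 0 lands with bottom-row=0; cleared 0 line(s) (total 0); column heights now [3 3 0 4 0 0 0], max=4
Drop 3: Z rot0 at col 1 lands with bottom-row=4; cleared 0 line(s) (total 0); column heights now [3 6 6 5 0 0 0], max=6
Drop 4: S rot2 at col 3 lands with bottom-row=5; cleared 0 line(s) (total 0); column heights now [3 6 6 6 7 7 0], max=7
Drop 5: S rot1 at col 2 lands with bottom-row=6; cleared 0 line(s) (total 0); column heights now [3 6 9 8 7 7 0], max=9
Test piece L rot3 at col 0 (width 2): heights before test = [3 6 9 8 7 7 0]; fits = True

Answer: yes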